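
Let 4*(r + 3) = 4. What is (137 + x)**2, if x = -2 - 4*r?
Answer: 20449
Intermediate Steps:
r = -2 (r = -3 + (1/4)*4 = -3 + 1 = -2)
x = 6 (x = -2 - 4*(-2) = -2 + 8 = 6)
(137 + x)**2 = (137 + 6)**2 = 143**2 = 20449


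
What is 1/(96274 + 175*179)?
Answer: 1/127599 ≈ 7.8371e-6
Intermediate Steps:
1/(96274 + 175*179) = 1/(96274 + 31325) = 1/127599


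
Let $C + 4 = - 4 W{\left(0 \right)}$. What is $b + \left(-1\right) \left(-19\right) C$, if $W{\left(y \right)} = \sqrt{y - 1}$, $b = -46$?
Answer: $-122 - 76 i \approx -122.0 - 76.0 i$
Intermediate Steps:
$W{\left(y \right)} = \sqrt{-1 + y}$
$C = -4 - 4 i$ ($C = -4 - 4 \sqrt{-1 + 0} = -4 - 4 \sqrt{-1} = -4 - 4 i \approx -4.0 - 4.0 i$)
$b + \left(-1\right) \left(-19\right) C = -46 + \left(-1\right) \left(-19\right) \left(-4 - 4 i\right) = -46 + 19 \left(-4 - 4 i\right) = -46 - \left(76 + 76 i\right) = -122 - 76 i$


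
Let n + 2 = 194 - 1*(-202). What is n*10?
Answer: 3940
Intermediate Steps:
n = 394 (n = -2 + (194 - 1*(-202)) = -2 + (194 + 202) = -2 + 396 = 394)
n*10 = 394*10 = 3940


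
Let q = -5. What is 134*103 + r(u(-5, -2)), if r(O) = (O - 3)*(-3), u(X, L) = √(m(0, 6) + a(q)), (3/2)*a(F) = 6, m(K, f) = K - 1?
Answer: 13811 - 3*√3 ≈ 13806.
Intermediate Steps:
m(K, f) = -1 + K
a(F) = 4 (a(F) = (⅔)*6 = 4)
u(X, L) = √3 (u(X, L) = √((-1 + 0) + 4) = √(-1 + 4) = √3)
r(O) = 9 - 3*O (r(O) = (-3 + O)*(-3) = 9 - 3*O)
134*103 + r(u(-5, -2)) = 134*103 + (9 - 3*√3) = 13802 + (9 - 3*√3) = 13811 - 3*√3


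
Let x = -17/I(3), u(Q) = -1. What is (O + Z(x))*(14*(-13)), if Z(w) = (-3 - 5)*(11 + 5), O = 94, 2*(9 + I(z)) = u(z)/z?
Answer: 6188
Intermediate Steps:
I(z) = -9 - 1/(2*z) (I(z) = -9 + (-1/z)/2 = -9 - 1/(2*z))
x = 102/55 (x = -17/(-9 - ½/3) = -17/(-9 - ½*⅓) = -17/(-9 - ⅙) = -17/(-55/6) = -17*(-6/55) = 102/55 ≈ 1.8545)
Z(w) = -128 (Z(w) = -8*16 = -128)
(O + Z(x))*(14*(-13)) = (94 - 128)*(14*(-13)) = -34*(-182) = 6188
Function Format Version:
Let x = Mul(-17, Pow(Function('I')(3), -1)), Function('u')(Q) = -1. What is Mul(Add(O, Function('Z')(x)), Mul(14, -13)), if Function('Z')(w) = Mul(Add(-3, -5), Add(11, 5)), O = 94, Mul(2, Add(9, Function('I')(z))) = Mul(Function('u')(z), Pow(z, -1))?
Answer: 6188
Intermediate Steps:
Function('I')(z) = Add(-9, Mul(Rational(-1, 2), Pow(z, -1))) (Function('I')(z) = Add(-9, Mul(Rational(1, 2), Mul(-1, Pow(z, -1)))) = Add(-9, Mul(Rational(-1, 2), Pow(z, -1))))
x = Rational(102, 55) (x = Mul(-17, Pow(Add(-9, Mul(Rational(-1, 2), Pow(3, -1))), -1)) = Mul(-17, Pow(Add(-9, Mul(Rational(-1, 2), Rational(1, 3))), -1)) = Mul(-17, Pow(Add(-9, Rational(-1, 6)), -1)) = Mul(-17, Pow(Rational(-55, 6), -1)) = Mul(-17, Rational(-6, 55)) = Rational(102, 55) ≈ 1.8545)
Function('Z')(w) = -128 (Function('Z')(w) = Mul(-8, 16) = -128)
Mul(Add(O, Function('Z')(x)), Mul(14, -13)) = Mul(Add(94, -128), Mul(14, -13)) = Mul(-34, -182) = 6188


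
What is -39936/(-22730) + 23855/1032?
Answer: 291719051/11728680 ≈ 24.872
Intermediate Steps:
-39936/(-22730) + 23855/1032 = -39936*(-1/22730) + 23855*(1/1032) = 19968/11365 + 23855/1032 = 291719051/11728680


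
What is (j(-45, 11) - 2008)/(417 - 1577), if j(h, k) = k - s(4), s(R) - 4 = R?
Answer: 401/232 ≈ 1.7284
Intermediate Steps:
s(R) = 4 + R
j(h, k) = -8 + k (j(h, k) = k - (4 + 4) = k - 1*8 = k - 8 = -8 + k)
(j(-45, 11) - 2008)/(417 - 1577) = ((-8 + 11) - 2008)/(417 - 1577) = (3 - 2008)/(-1160) = -2005*(-1/1160) = 401/232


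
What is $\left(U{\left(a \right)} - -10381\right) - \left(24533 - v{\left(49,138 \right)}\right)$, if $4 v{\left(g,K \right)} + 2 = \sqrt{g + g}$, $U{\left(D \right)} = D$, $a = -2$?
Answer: $- \frac{28309}{2} + \frac{7 \sqrt{2}}{4} \approx -14152.0$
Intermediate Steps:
$v{\left(g,K \right)} = - \frac{1}{2} + \frac{\sqrt{2} \sqrt{g}}{4}$ ($v{\left(g,K \right)} = - \frac{1}{2} + \frac{\sqrt{g + g}}{4} = - \frac{1}{2} + \frac{\sqrt{2 g}}{4} = - \frac{1}{2} + \frac{\sqrt{2} \sqrt{g}}{4}$)
$\left(U{\left(a \right)} - -10381\right) - \left(24533 - v{\left(49,138 \right)}\right) = \left(-2 - -10381\right) - \left(24533 - \left(- \frac{1}{2} + \frac{\sqrt{2} \sqrt{49}}{4}\right)\right) = \left(-2 + 10381\right) - \left(24533 - \left(- \frac{1}{2} + \frac{1}{4} \sqrt{2} \cdot 7\right)\right) = 10379 - \left(24533 - \left(- \frac{1}{2} + \frac{7 \sqrt{2}}{4}\right)\right) = 10379 - \left(24533 + \left(\frac{1}{2} - \frac{7 \sqrt{2}}{4}\right)\right) = 10379 - \left(\frac{49067}{2} - \frac{7 \sqrt{2}}{4}\right) = - \frac{28309}{2} + \frac{7 \sqrt{2}}{4}$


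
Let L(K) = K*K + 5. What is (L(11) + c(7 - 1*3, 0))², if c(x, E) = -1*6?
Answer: 14400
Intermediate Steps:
L(K) = 5 + K² (L(K) = K² + 5 = 5 + K²)
c(x, E) = -6
(L(11) + c(7 - 1*3, 0))² = ((5 + 11²) - 6)² = ((5 + 121) - 6)² = (126 - 6)² = 120² = 14400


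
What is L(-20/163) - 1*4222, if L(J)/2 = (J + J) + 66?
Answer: -666750/163 ≈ -4090.5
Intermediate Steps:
L(J) = 132 + 4*J (L(J) = 2*((J + J) + 66) = 2*(2*J + 66) = 2*(66 + 2*J) = 132 + 4*J)
L(-20/163) - 1*4222 = (132 + 4*(-20/163)) - 1*4222 = (132 + 4*(-20*1/163)) - 4222 = (132 + 4*(-20/163)) - 4222 = (132 - 80/163) - 4222 = 21436/163 - 4222 = -666750/163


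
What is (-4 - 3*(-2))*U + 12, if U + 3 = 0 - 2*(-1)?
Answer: 10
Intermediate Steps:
U = -1 (U = -3 + (0 - 2*(-1)) = -3 + (0 + 2) = -3 + 2 = -1)
(-4 - 3*(-2))*U + 12 = (-4 - 3*(-2))*(-1) + 12 = (-4 + 6)*(-1) + 12 = 2*(-1) + 12 = -2 + 12 = 10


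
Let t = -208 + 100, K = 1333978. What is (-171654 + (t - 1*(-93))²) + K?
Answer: 1162549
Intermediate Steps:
t = -108
(-171654 + (t - 1*(-93))²) + K = (-171654 + (-108 - 1*(-93))²) + 1333978 = (-171654 + (-108 + 93)²) + 1333978 = (-171654 + (-15)²) + 1333978 = (-171654 + 225) + 1333978 = -171429 + 1333978 = 1162549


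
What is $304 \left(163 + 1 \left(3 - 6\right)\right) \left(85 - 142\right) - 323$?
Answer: $-2772803$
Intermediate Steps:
$304 \left(163 + 1 \left(3 - 6\right)\right) \left(85 - 142\right) - 323 = 304 \left(163 + 1 \left(-3\right)\right) \left(-57\right) - 323 = 304 \left(163 - 3\right) \left(-57\right) - 323 = 304 \cdot 160 \left(-57\right) - 323 = 304 \left(-9120\right) - 323 = -2772480 - 323 = -2772803$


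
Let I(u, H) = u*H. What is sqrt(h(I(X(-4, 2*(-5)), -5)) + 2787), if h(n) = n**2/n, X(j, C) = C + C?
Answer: sqrt(2887) ≈ 53.731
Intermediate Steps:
X(j, C) = 2*C
I(u, H) = H*u
h(n) = n
sqrt(h(I(X(-4, 2*(-5)), -5)) + 2787) = sqrt(-10*2*(-5) + 2787) = sqrt(-10*(-10) + 2787) = sqrt(-5*(-20) + 2787) = sqrt(100 + 2787) = sqrt(2887)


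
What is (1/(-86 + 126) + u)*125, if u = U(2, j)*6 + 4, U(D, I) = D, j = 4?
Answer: 16025/8 ≈ 2003.1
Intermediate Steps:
u = 16 (u = 2*6 + 4 = 12 + 4 = 16)
(1/(-86 + 126) + u)*125 = (1/(-86 + 126) + 16)*125 = (1/40 + 16)*125 = (641/40)*125 = 16025/8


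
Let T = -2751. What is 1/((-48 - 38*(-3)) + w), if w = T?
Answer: -1/2685 ≈ -0.00037244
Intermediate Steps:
w = -2751
1/((-48 - 38*(-3)) + w) = 1/((-48 - 38*(-3)) - 2751) = 1/((-48 + 114) - 2751) = 1/(66 - 2751) = 1/(-2685) = -1/2685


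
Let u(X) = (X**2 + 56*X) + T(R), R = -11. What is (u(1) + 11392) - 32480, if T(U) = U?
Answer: -21042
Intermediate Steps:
u(X) = -11 + X**2 + 56*X (u(X) = (X**2 + 56*X) - 11 = -11 + X**2 + 56*X)
(u(1) + 11392) - 32480 = ((-11 + 1**2 + 56*1) + 11392) - 32480 = ((-11 + 1 + 56) + 11392) - 32480 = (46 + 11392) - 32480 = 11438 - 32480 = -21042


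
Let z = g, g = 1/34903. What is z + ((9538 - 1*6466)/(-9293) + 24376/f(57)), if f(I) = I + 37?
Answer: 3948182422871/15244618213 ≈ 258.99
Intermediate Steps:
f(I) = 37 + I
g = 1/34903 ≈ 2.8651e-5
z = 1/34903 ≈ 2.8651e-5
z + ((9538 - 1*6466)/(-9293) + 24376/f(57)) = 1/34903 + ((9538 - 1*6466)/(-9293) + 24376/(37 + 57)) = 1/34903 + ((9538 - 6466)*(-1/9293) + 24376/94) = 1/34903 + (3072*(-1/9293) + 24376*(1/94)) = 1/34903 + (-3072/9293 + 12188/47) = 1/34903 + 113118700/436771 = 3948182422871/15244618213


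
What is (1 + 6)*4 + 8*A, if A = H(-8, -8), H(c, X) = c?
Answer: -36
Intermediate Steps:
A = -8
(1 + 6)*4 + 8*A = (1 + 6)*4 + 8*(-8) = 7*4 - 64 = 28 - 64 = -36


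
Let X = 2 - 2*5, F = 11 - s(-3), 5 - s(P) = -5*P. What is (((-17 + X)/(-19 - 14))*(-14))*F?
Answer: -2450/11 ≈ -222.73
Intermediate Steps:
s(P) = 5 + 5*P (s(P) = 5 - (-5)*P = 5 + 5*P)
F = 21 (F = 11 - (5 + 5*(-3)) = 11 - (5 - 15) = 11 - 1*(-10) = 11 + 10 = 21)
X = -8 (X = 2 - 10 = -8)
(((-17 + X)/(-19 - 14))*(-14))*F = (((-17 - 8)/(-19 - 14))*(-14))*21 = (-25/(-33)*(-14))*21 = (-25*(-1/33)*(-14))*21 = ((25/33)*(-14))*21 = -350/33*21 = -2450/11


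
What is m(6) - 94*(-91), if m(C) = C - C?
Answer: 8554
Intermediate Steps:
m(C) = 0
m(6) - 94*(-91) = 0 - 94*(-91) = 0 + 8554 = 8554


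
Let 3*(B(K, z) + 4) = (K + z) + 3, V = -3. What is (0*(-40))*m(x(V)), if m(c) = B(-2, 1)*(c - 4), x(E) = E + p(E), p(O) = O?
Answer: 0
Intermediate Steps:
x(E) = 2*E (x(E) = E + E = 2*E)
B(K, z) = -3 + K/3 + z/3 (B(K, z) = -4 + ((K + z) + 3)/3 = -4 + (3 + K + z)/3 = -4 + (1 + K/3 + z/3) = -3 + K/3 + z/3)
m(c) = 40/3 - 10*c/3 (m(c) = (-3 + (⅓)*(-2) + (⅓)*1)*(c - 4) = (-3 - ⅔ + ⅓)*(-4 + c) = -10*(-4 + c)/3 = 40/3 - 10*c/3)
(0*(-40))*m(x(V)) = (0*(-40))*(40/3 - 20*(-3)/3) = 0*(40/3 - 10/3*(-6)) = 0*(40/3 + 20) = 0*(100/3) = 0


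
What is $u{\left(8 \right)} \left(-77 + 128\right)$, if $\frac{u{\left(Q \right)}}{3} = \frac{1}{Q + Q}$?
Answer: $\frac{153}{16} \approx 9.5625$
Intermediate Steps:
$u{\left(Q \right)} = \frac{3}{2 Q}$ ($u{\left(Q \right)} = \frac{3}{Q + Q} = \frac{3}{2 Q}$)
$u{\left(8 \right)} \left(-77 + 128\right) = \frac{3}{2 \cdot 8} \left(-77 + 128\right) = \frac{3}{2} \cdot \frac{1}{8} \cdot 51 = \frac{3}{16} \cdot 51 = \frac{153}{16}$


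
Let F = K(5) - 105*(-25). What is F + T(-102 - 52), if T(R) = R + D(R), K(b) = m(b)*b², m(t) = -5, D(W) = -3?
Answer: 2343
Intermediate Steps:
K(b) = -5*b²
T(R) = -3 + R (T(R) = R - 3 = -3 + R)
F = 2500 (F = -5*5² - 105*(-25) = -5*25 + 2625 = -125 + 2625 = 2500)
F + T(-102 - 52) = 2500 + (-3 + (-102 - 52)) = 2500 + (-3 - 154) = 2500 - 157 = 2343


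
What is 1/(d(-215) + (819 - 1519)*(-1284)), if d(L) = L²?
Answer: 1/945025 ≈ 1.0582e-6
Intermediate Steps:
1/(d(-215) + (819 - 1519)*(-1284)) = 1/((-215)² + (819 - 1519)*(-1284)) = 1/(46225 - 700*(-1284)) = 1/(46225 + 898800) = 1/945025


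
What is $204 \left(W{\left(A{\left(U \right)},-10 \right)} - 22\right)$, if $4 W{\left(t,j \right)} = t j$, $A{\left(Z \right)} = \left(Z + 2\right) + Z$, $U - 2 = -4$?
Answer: $-3468$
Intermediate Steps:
$U = -2$ ($U = 2 - 4 = -2$)
$A{\left(Z \right)} = 2 + 2 Z$ ($A{\left(Z \right)} = \left(2 + Z\right) + Z = 2 + 2 Z$)
$W{\left(t,j \right)} = \frac{j t}{4}$ ($W{\left(t,j \right)} = \frac{t j}{4} = \frac{j t}{4}$)
$204 \left(W{\left(A{\left(U \right)},-10 \right)} - 22\right) = 204 \left(\frac{1}{4} \left(-10\right) \left(2 + 2 \left(-2\right)\right) - 22\right) = 204 \left(\frac{1}{4} \left(-10\right) \left(2 - 4\right) - 22\right) = 204 \left(\frac{1}{4} \left(-10\right) \left(-2\right) - 22\right) = 204 \left(5 - 22\right) = 204 \left(-17\right) = -3468$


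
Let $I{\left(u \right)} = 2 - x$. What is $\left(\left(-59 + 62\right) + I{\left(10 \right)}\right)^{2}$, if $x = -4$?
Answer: $81$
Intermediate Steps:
$I{\left(u \right)} = 6$ ($I{\left(u \right)} = 2 - -4 = 2 + 4 = 6$)
$\left(\left(-59 + 62\right) + I{\left(10 \right)}\right)^{2} = \left(\left(-59 + 62\right) + 6\right)^{2} = \left(3 + 6\right)^{2} = 9^{2} = 81$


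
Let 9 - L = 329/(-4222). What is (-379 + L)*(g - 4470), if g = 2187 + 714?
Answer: 2450481459/4222 ≈ 5.8041e+5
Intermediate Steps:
g = 2901
L = 38327/4222 (L = 9 - 329/(-4222) = 9 - 329*(-1)/4222 = 9 - 1*(-329/4222) = 9 + 329/4222 = 38327/4222 ≈ 9.0779)
(-379 + L)*(g - 4470) = (-379 + 38327/4222)*(2901 - 4470) = -1561811/4222*(-1569) = 2450481459/4222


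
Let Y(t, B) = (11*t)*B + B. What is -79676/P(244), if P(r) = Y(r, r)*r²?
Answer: -19919/9751103760 ≈ -2.0427e-6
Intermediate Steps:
Y(t, B) = B + 11*B*t (Y(t, B) = 11*B*t + B = B + 11*B*t)
P(r) = r³*(1 + 11*r) (P(r) = (r*(1 + 11*r))*r² = r³*(1 + 11*r))
-79676/P(244) = -79676*1/(14526784*(1 + 11*244)) = -79676*1/(14526784*(1 + 2684)) = -79676/(14526784*2685) = -79676/39004415040 = -79676*1/39004415040 = -19919/9751103760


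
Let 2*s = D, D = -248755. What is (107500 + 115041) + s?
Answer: 196327/2 ≈ 98164.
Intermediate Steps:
s = -248755/2 (s = (1/2)*(-248755) = -248755/2 ≈ -1.2438e+5)
(107500 + 115041) + s = (107500 + 115041) - 248755/2 = 222541 - 248755/2 = 196327/2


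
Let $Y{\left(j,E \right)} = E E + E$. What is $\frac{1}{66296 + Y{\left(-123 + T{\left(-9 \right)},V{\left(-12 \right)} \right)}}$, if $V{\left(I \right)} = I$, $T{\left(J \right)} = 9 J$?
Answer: $\frac{1}{66428} \approx 1.5054 \cdot 10^{-5}$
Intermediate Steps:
$Y{\left(j,E \right)} = E + E^{2}$ ($Y{\left(j,E \right)} = E^{2} + E = E + E^{2}$)
$\frac{1}{66296 + Y{\left(-123 + T{\left(-9 \right)},V{\left(-12 \right)} \right)}} = \frac{1}{66296 - 12 \left(1 - 12\right)} = \frac{1}{66296 - -132} = \frac{1}{66296 + 132} = \frac{1}{66428}$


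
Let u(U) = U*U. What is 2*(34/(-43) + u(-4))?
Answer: 1308/43 ≈ 30.419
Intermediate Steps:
u(U) = U²
2*(34/(-43) + u(-4)) = 2*(34/(-43) + (-4)²) = 2*(34*(-1/43) + 16) = 2*(-34/43 + 16) = 2*(654/43) = 1308/43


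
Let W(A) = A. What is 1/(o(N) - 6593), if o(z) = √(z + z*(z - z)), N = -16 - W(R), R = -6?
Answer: -6593/43467659 - I*√10/43467659 ≈ -0.00015168 - 7.275e-8*I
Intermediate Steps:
N = -10 (N = -16 - 1*(-6) = -16 + 6 = -10)
o(z) = √z (o(z) = √(z + z*0) = √(z + 0) = √z)
1/(o(N) - 6593) = 1/(√(-10) - 6593) = 1/(I*√10 - 6593) = 1/(-6593 + I*√10)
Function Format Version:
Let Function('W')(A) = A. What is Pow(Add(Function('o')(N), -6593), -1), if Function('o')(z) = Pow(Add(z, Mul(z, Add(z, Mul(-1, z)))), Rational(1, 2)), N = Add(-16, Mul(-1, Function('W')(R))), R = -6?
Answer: Add(Rational(-6593, 43467659), Mul(Rational(-1, 43467659), I, Pow(10, Rational(1, 2)))) ≈ Add(-0.00015168, Mul(-7.2750e-8, I))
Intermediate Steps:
N = -10 (N = Add(-16, Mul(-1, -6)) = Add(-16, 6) = -10)
Function('o')(z) = Pow(z, Rational(1, 2)) (Function('o')(z) = Pow(Add(z, Mul(z, 0)), Rational(1, 2)) = Pow(Add(z, 0), Rational(1, 2)) = Pow(z, Rational(1, 2)))
Pow(Add(Function('o')(N), -6593), -1) = Pow(Add(Pow(-10, Rational(1, 2)), -6593), -1) = Pow(Add(Mul(I, Pow(10, Rational(1, 2))), -6593), -1) = Pow(Add(-6593, Mul(I, Pow(10, Rational(1, 2)))), -1)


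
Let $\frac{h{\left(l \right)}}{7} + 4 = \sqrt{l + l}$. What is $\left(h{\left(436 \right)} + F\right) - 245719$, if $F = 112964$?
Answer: $-132783 + 14 \sqrt{218} \approx -1.3258 \cdot 10^{5}$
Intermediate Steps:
$h{\left(l \right)} = -28 + 7 \sqrt{2} \sqrt{l}$ ($h{\left(l \right)} = -28 + 7 \sqrt{l + l} = -28 + 7 \sqrt{2 l} = -28 + 7 \sqrt{2} \sqrt{l}$)
$\left(h{\left(436 \right)} + F\right) - 245719 = \left(\left(-28 + 7 \sqrt{2} \sqrt{436}\right) + 112964\right) - 245719 = \left(\left(-28 + 7 \sqrt{2} \cdot 2 \sqrt{109}\right) + 112964\right) - 245719 = \left(\left(-28 + 14 \sqrt{218}\right) + 112964\right) - 245719 = \left(112936 + 14 \sqrt{218}\right) - 245719 = -132783 + 14 \sqrt{218}$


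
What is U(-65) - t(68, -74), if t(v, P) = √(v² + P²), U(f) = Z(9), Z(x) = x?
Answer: 9 - 10*√101 ≈ -91.499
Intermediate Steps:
U(f) = 9
t(v, P) = √(P² + v²)
U(-65) - t(68, -74) = 9 - √((-74)² + 68²) = 9 - √(5476 + 4624) = 9 - √10100 = 9 - 10*√101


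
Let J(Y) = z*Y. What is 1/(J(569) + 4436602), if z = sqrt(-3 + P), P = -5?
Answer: 2218301/9841719948246 - 569*I*sqrt(2)/9841719948246 ≈ 2.254e-7 - 8.1763e-11*I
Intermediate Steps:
z = 2*I*sqrt(2) (z = sqrt(-3 - 5) = sqrt(-8) = 2*I*sqrt(2) ≈ 2.8284*I)
J(Y) = 2*I*Y*sqrt(2) (J(Y) = (2*I*sqrt(2))*Y = 2*I*Y*sqrt(2))
1/(J(569) + 4436602) = 1/(2*I*569*sqrt(2) + 4436602) = 1/(1138*I*sqrt(2) + 4436602) = 1/(4436602 + 1138*I*sqrt(2))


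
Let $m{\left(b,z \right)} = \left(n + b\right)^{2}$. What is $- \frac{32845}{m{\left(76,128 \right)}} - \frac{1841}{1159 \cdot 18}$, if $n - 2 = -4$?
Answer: $- \frac{347646853}{57120156} \approx -6.0862$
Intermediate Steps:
$n = -2$ ($n = 2 - 4 = -2$)
$m{\left(b,z \right)} = \left(-2 + b\right)^{2}$
$- \frac{32845}{m{\left(76,128 \right)}} - \frac{1841}{1159 \cdot 18} = - \frac{32845}{\left(-2 + 76\right)^{2}} - \frac{1841}{1159 \cdot 18} = - \frac{32845}{74^{2}} - \frac{1841}{20862} = - \frac{32845}{5476} - \frac{1841}{20862} = - \frac{347646853}{57120156}$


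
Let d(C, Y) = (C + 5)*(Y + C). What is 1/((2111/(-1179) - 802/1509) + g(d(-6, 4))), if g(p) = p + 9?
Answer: 593037/5146388 ≈ 0.11523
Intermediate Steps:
d(C, Y) = (5 + C)*(C + Y)
g(p) = 9 + p
1/((2111/(-1179) - 802/1509) + g(d(-6, 4))) = 1/((2111/(-1179) - 802/1509) + (9 + ((-6)² + 5*(-6) + 5*4 - 6*4))) = 1/((2111*(-1/1179) - 802*1/1509) + (9 + (36 - 30 + 20 - 24))) = 1/((-2111/1179 - 802/1509) + (9 + 2)) = 1/(-1377019/593037 + 11) = 1/(5146388/593037) = 593037/5146388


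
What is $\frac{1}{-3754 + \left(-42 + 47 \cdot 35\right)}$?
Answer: $- \frac{1}{2151} \approx -0.0004649$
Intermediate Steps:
$\frac{1}{-3754 + \left(-42 + 47 \cdot 35\right)} = \frac{1}{-3754 + \left(-42 + 1645\right)} = \frac{1}{-3754 + 1603} = \frac{1}{-2151} = - \frac{1}{2151}$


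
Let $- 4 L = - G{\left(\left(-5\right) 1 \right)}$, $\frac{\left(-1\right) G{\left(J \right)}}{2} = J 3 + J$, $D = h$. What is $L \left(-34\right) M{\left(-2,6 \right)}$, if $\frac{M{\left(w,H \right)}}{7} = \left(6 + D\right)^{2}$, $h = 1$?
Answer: $-116620$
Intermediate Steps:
$D = 1$
$G{\left(J \right)} = - 8 J$ ($G{\left(J \right)} = - 2 \left(J 3 + J\right) = - 2 \left(3 J + J\right) = - 2 \cdot 4 J = - 8 J$)
$M{\left(w,H \right)} = 343$ ($M{\left(w,H \right)} = 7 \left(6 + 1\right)^{2} = 7 \cdot 7^{2} = 7 \cdot 49 = 343$)
$L = 10$ ($L = - \frac{\left(-1\right) \left(- 8 \left(\left(-5\right) 1\right)\right)}{4} = - \frac{\left(-1\right) \left(\left(-8\right) \left(-5\right)\right)}{4} = - \frac{\left(-1\right) 40}{4} = \left(- \frac{1}{4}\right) \left(-40\right) = 10$)
$L \left(-34\right) M{\left(-2,6 \right)} = 10 \left(-34\right) 343 = \left(-340\right) 343 = -116620$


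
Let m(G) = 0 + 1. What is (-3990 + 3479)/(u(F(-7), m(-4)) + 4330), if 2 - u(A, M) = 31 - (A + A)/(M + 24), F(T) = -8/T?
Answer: -89425/752691 ≈ -0.11881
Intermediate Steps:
m(G) = 1
u(A, M) = -29 + 2*A/(24 + M) (u(A, M) = 2 - (31 - (A + A)/(M + 24)) = 2 - (31 - 2*A/(24 + M)) = 2 + (-31 + 2*A/(24 + M)) = -29 + 2*A/(24 + M))
(-3990 + 3479)/(u(F(-7), m(-4)) + 4330) = (-3990 + 3479)/((-696 - 29*1 + 2*(-8/(-7)))/(24 + 1) + 4330) = -511/((-696 - 29 + 2*(-8*(-⅐)))/25 + 4330) = -511/((-696 - 29 + 2*(8/7))/25 + 4330) = -511/((-696 - 29 + 16/7)/25 + 4330) = -511/((1/25)*(-5059/7) + 4330) = -511/(-5059/175 + 4330) = -511/752691/175 = -511*175/752691 = -89425/752691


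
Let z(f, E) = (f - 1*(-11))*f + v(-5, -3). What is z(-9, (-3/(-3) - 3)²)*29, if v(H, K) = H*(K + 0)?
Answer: -87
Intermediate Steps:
v(H, K) = H*K
z(f, E) = 15 + f*(11 + f) (z(f, E) = (f - 1*(-11))*f - 5*(-3) = (f + 11)*f + 15 = (11 + f)*f + 15 = f*(11 + f) + 15 = 15 + f*(11 + f))
z(-9, (-3/(-3) - 3)²)*29 = (15 + (-9)² + 11*(-9))*29 = (15 + 81 - 99)*29 = -3*29 = -87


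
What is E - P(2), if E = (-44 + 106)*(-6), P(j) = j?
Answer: -374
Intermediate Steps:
E = -372 (E = 62*(-6) = -372)
E - P(2) = -372 - 1*2 = -372 - 2 = -374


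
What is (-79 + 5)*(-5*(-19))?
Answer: -7030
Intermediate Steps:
(-79 + 5)*(-5*(-19)) = -74*95 = -7030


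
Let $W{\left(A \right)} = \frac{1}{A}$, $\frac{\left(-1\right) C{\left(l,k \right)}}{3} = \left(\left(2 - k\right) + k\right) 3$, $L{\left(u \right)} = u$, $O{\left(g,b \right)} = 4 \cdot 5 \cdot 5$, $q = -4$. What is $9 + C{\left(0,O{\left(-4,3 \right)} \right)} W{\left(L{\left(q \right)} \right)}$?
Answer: $\frac{27}{2} \approx 13.5$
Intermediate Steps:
$O{\left(g,b \right)} = 100$ ($O{\left(g,b \right)} = 20 \cdot 5 = 100$)
$C{\left(l,k \right)} = -18$ ($C{\left(l,k \right)} = - 3 \left(\left(2 - k\right) + k\right) 3 = - 3 \cdot 2 \cdot 3 = \left(-3\right) 6 = -18$)
$9 + C{\left(0,O{\left(-4,3 \right)} \right)} W{\left(L{\left(q \right)} \right)} = 9 - \frac{18}{-4} = 9 - - \frac{9}{2} = 9 + \frac{9}{2} = \frac{27}{2}$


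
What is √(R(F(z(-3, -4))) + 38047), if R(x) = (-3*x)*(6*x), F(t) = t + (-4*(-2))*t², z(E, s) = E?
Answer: I*√47651 ≈ 218.29*I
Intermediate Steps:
F(t) = t + 8*t²
R(x) = -18*x²
√(R(F(z(-3, -4))) + 38047) = √(-18*9*(1 + 8*(-3))² + 38047) = √(-18*9*(1 - 24)² + 38047) = √(-18*(-3*(-23))² + 38047) = √(-18*69² + 38047) = √(-18*4761 + 38047) = √(-85698 + 38047) = √(-47651) = I*√47651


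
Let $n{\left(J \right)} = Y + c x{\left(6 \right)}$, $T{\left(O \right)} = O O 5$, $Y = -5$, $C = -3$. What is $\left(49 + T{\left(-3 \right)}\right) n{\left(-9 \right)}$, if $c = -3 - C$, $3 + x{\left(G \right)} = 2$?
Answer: $-470$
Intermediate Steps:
$x{\left(G \right)} = -1$ ($x{\left(G \right)} = -3 + 2 = -1$)
$c = 0$ ($c = -3 - -3 = -3 + 3 = 0$)
$T{\left(O \right)} = 5 O^{2}$ ($T{\left(O \right)} = O^{2} \cdot 5 = 5 O^{2}$)
$n{\left(J \right)} = -5$ ($n{\left(J \right)} = -5 + 0 \left(-1\right) = -5 + 0 = -5$)
$\left(49 + T{\left(-3 \right)}\right) n{\left(-9 \right)} = \left(49 + 5 \left(-3\right)^{2}\right) \left(-5\right) = \left(49 + 5 \cdot 9\right) \left(-5\right) = \left(49 + 45\right) \left(-5\right) = 94 \left(-5\right) = -470$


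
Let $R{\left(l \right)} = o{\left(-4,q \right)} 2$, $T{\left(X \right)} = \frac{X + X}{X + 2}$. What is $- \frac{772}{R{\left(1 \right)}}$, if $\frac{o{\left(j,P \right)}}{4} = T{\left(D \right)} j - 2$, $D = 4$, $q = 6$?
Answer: $\frac{579}{44} \approx 13.159$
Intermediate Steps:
$T{\left(X \right)} = \frac{2 X}{2 + X}$
$o{\left(j,P \right)} = -8 + \frac{16 j}{3}$ ($o{\left(j,P \right)} = 4 \left(2 \cdot 4 \frac{1}{2 + 4} j - 2\right) = 4 \left(2 \cdot 4 \cdot \frac{1}{6} j - 2\right) = 4 \left(\frac{4 j}{3} - 2\right) = 4 \left(-2 + \frac{4 j}{3}\right) = -8 + \frac{16 j}{3}$)
$R{\left(l \right)} = - \frac{176}{3}$ ($R{\left(l \right)} = \left(-8 + \frac{16}{3} \left(-4\right)\right) 2 = \left(-8 - \frac{64}{3}\right) 2 = \left(- \frac{88}{3}\right) 2 = - \frac{176}{3}$)
$- \frac{772}{R{\left(1 \right)}} = - \frac{772}{- \frac{176}{3}} = \left(-772\right) \left(- \frac{3}{176}\right) = \frac{579}{44}$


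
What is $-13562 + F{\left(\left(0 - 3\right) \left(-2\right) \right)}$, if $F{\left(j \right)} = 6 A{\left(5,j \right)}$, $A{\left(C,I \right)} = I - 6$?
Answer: $-13562$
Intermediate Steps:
$A{\left(C,I \right)} = -6 + I$
$F{\left(j \right)} = -36 + 6 j$ ($F{\left(j \right)} = 6 \left(-6 + j\right) = -36 + 6 j$)
$-13562 + F{\left(\left(0 - 3\right) \left(-2\right) \right)} = -13562 - \left(36 - 6 \left(0 - 3\right) \left(-2\right)\right) = -13562 - \left(36 - 6 \left(\left(-3\right) \left(-2\right)\right)\right) = -13562 + \left(-36 + 6 \cdot 6\right) = -13562 + \left(-36 + 36\right) = -13562 + 0 = -13562$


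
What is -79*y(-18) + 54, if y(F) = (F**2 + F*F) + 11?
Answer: -52007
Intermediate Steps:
y(F) = 11 + 2*F**2 (y(F) = (F**2 + F**2) + 11 = 2*F**2 + 11 = 11 + 2*F**2)
-79*y(-18) + 54 = -79*(11 + 2*(-18)**2) + 54 = -79*(11 + 2*324) + 54 = -79*(11 + 648) + 54 = -79*659 + 54 = -52061 + 54 = -52007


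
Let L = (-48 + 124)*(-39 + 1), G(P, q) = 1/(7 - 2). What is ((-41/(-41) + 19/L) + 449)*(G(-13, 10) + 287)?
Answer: 24555241/190 ≈ 1.2924e+5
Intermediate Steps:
G(P, q) = 1/5
L = -2888 (L = 76*(-38) = -2888)
((-41/(-41) + 19/L) + 449)*(G(-13, 10) + 287) = ((-41/(-41) + 19/(-2888)) + 449)*(1/5 + 287) = ((-41*(-1/41) + 19*(-1/2888)) + 449)*(1436/5) = ((1 - 1/152) + 449)*(1436/5) = (151/152 + 449)*(1436/5) = (68399/152)*(1436/5) = 24555241/190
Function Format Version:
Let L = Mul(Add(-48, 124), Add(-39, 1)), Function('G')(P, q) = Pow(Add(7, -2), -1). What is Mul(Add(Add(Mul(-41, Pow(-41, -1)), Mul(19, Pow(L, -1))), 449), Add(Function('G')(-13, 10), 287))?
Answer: Rational(24555241, 190) ≈ 1.2924e+5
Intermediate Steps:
Function('G')(P, q) = Rational(1, 5) (Function('G')(P, q) = Pow(5, -1) = Rational(1, 5))
L = -2888 (L = Mul(76, -38) = -2888)
Mul(Add(Add(Mul(-41, Pow(-41, -1)), Mul(19, Pow(L, -1))), 449), Add(Function('G')(-13, 10), 287)) = Mul(Add(Add(Mul(-41, Pow(-41, -1)), Mul(19, Pow(-2888, -1))), 449), Add(Rational(1, 5), 287)) = Mul(Add(Add(Mul(-41, Rational(-1, 41)), Mul(19, Rational(-1, 2888))), 449), Rational(1436, 5)) = Mul(Add(Add(1, Rational(-1, 152)), 449), Rational(1436, 5)) = Mul(Add(Rational(151, 152), 449), Rational(1436, 5)) = Mul(Rational(68399, 152), Rational(1436, 5)) = Rational(24555241, 190)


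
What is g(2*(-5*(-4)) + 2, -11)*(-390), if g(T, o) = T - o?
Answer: -20670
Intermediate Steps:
g(2*(-5*(-4)) + 2, -11)*(-390) = ((2*(-5*(-4)) + 2) - 1*(-11))*(-390) = ((2*20 + 2) + 11)*(-390) = ((40 + 2) + 11)*(-390) = (42 + 11)*(-390) = 53*(-390) = -20670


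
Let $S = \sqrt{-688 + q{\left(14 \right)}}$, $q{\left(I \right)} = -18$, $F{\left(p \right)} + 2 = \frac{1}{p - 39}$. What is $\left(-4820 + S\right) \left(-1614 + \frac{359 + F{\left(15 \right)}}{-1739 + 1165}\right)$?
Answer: $\frac{26802852355}{3444} - \frac{22243031 i \sqrt{706}}{13776} \approx 7.7825 \cdot 10^{6} - 42902.0 i$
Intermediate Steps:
$F{\left(p \right)} = -2 + \frac{1}{-39 + p}$ ($F{\left(p \right)} = -2 + \frac{1}{p - 39} = -2 + \frac{1}{-39 + p}$)
$S = i \sqrt{706}$ ($S = \sqrt{-688 - 18} = \sqrt{-706} = i \sqrt{706} \approx 26.571 i$)
$\left(-4820 + S\right) \left(-1614 + \frac{359 + F{\left(15 \right)}}{-1739 + 1165}\right) = \left(-4820 + i \sqrt{706}\right) \left(-1614 + \frac{359 + \frac{79 - 30}{-39 + 15}}{-1739 + 1165}\right) = \left(-4820 + i \sqrt{706}\right) \left(-1614 + \frac{359 + \frac{79 - 30}{-24}}{-574}\right) = \left(-4820 + i \sqrt{706}\right) \left(-1614 + \left(359 - \frac{49}{24}\right) \left(- \frac{1}{574}\right)\right) = \left(-4820 + i \sqrt{706}\right) \left(-1614 + \frac{8567}{24} \left(- \frac{1}{574}\right)\right) = \left(-4820 + i \sqrt{706}\right) \left(-1614 - \frac{8567}{13776}\right) = \left(-4820 + i \sqrt{706}\right) \left(- \frac{22243031}{13776}\right) = \frac{26802852355}{3444} - \frac{22243031 i \sqrt{706}}{13776}$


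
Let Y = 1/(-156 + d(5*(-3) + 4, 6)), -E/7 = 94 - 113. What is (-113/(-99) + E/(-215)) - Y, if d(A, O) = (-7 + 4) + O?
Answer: 63847/120615 ≈ 0.52935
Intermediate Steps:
E = 133 (E = -7*(94 - 113) = -7*(-19) = 133)
d(A, O) = -3 + O
Y = -1/153 (Y = 1/(-156 + (-3 + 6)) = 1/(-156 + 3) = 1/(-153) = -1/153 ≈ -0.0065359)
(-113/(-99) + E/(-215)) - Y = (-113/(-99) + 133/(-215)) - 1*(-1/153) = (-113*(-1/99) + 133*(-1/215)) + 1/153 = (113/99 - 133/215) + 1/153 = 11128/21285 + 1/153 = 63847/120615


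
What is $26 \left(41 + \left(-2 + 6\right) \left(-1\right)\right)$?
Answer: $962$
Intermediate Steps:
$26 \left(41 + \left(-2 + 6\right) \left(-1\right)\right) = 26 \left(41 + 4 \left(-1\right)\right) = 26 \left(41 - 4\right) = 26 \cdot 37 = 962$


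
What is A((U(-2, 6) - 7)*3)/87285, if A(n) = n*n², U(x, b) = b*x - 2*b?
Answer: -268119/29095 ≈ -9.2153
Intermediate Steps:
U(x, b) = -2*b + b*x
A(n) = n³
A((U(-2, 6) - 7)*3)/87285 = ((6*(-2 - 2) - 7)*3)³/87285 = ((6*(-4) - 7)*3)³*(1/87285) = ((-24 - 7)*3)³*(1/87285) = (-31*3)³*(1/87285) = (-93)³*(1/87285) = -804357*1/87285 = -268119/29095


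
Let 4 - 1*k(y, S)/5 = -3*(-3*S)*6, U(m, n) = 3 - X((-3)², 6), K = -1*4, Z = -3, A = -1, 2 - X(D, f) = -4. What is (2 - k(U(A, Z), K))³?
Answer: -1323753192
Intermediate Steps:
X(D, f) = 6 (X(D, f) = 2 - 1*(-4) = 2 + 4 = 6)
K = -4
U(m, n) = -3 (U(m, n) = 3 - 1*6 = 3 - 6 = -3)
k(y, S) = 20 - 270*S (k(y, S) = 20 - (-15)*-3*S*6 = 20 - (-15)*(-18*S) = 20 - 270*S)
(2 - k(U(A, Z), K))³ = (2 - (20 - 270*(-4)))³ = (2 - (20 + 1080))³ = (2 - 1*1100)³ = (2 - 1100)³ = (-1098)³ = -1323753192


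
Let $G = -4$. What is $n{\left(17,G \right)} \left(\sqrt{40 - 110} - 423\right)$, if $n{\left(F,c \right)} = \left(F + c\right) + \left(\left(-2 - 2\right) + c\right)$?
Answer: $-2115 + 5 i \sqrt{70} \approx -2115.0 + 41.833 i$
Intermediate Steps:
$n{\left(F,c \right)} = -4 + F + 2 c$ ($n{\left(F,c \right)} = \left(F + c\right) + \left(-4 + c\right) = -4 + F + 2 c$)
$n{\left(17,G \right)} \left(\sqrt{40 - 110} - 423\right) = \left(-4 + 17 + 2 \left(-4\right)\right) \left(\sqrt{40 - 110} - 423\right) = \left(-4 + 17 - 8\right) \left(\sqrt{-70} - 423\right) = 5 \left(i \sqrt{70} - 423\right) = 5 \left(-423 + i \sqrt{70}\right) = -2115 + 5 i \sqrt{70}$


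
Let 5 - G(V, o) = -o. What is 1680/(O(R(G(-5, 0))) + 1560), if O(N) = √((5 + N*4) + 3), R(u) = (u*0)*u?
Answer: 46800/43457 - 60*√2/43457 ≈ 1.0750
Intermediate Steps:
G(V, o) = 5 + o (G(V, o) = 5 - (-1)*o = 5 + o)
R(u) = 0 (R(u) = 0*u = 0)
O(N) = √(8 + 4*N) (O(N) = √((5 + 4*N) + 3) = √(8 + 4*N))
1680/(O(R(G(-5, 0))) + 1560) = 1680/(2*√(2 + 0) + 1560) = 1680/(2*√2 + 1560) = 1680/(1560 + 2*√2)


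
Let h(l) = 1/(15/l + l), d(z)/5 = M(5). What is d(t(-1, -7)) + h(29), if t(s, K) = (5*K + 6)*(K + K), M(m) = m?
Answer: 21429/856 ≈ 25.034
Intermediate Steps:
t(s, K) = 2*K*(6 + 5*K) (t(s, K) = (6 + 5*K)*(2*K) = 2*K*(6 + 5*K))
d(z) = 25 (d(z) = 5*5 = 25)
h(l) = 1/(l + 15/l)
d(t(-1, -7)) + h(29) = 25 + 29/(15 + 29**2) = 25 + 29/(15 + 841) = 25 + 29/856 = 21429/856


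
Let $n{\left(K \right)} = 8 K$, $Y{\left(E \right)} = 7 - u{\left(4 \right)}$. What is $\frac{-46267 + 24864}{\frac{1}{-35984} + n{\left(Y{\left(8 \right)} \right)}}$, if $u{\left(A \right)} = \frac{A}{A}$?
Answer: $- \frac{770165552}{1727231} \approx -445.9$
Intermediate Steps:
$u{\left(A \right)} = 1$
$Y{\left(E \right)} = 6$ ($Y{\left(E \right)} = 7 - 1 = 6$)
$\frac{-46267 + 24864}{\frac{1}{-35984} + n{\left(Y{\left(8 \right)} \right)}} = \frac{-46267 + 24864}{\frac{1}{-35984} + 8 \cdot 6} = - \frac{21403}{- \frac{1}{35984} + 48} = - \frac{21403}{\frac{1727231}{35984}} = \left(-21403\right) \frac{35984}{1727231} = - \frac{770165552}{1727231}$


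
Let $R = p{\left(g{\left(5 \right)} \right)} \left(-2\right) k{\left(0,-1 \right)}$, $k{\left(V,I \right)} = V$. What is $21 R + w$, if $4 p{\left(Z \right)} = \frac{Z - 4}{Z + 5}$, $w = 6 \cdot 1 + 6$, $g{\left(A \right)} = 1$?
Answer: $12$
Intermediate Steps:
$w = 12$ ($w = 6 + 6 = 12$)
$p{\left(Z \right)} = \frac{-4 + Z}{4 \left(5 + Z\right)}$ ($p{\left(Z \right)} = \frac{\left(Z - 4\right) \frac{1}{Z + 5}}{4} = \frac{\left(-4 + Z\right) \frac{1}{5 + Z}}{4} = \frac{\frac{1}{5 + Z} \left(-4 + Z\right)}{4} = \frac{-4 + Z}{4 \left(5 + Z\right)}$)
$R = 0$ ($R = \frac{-4 + 1}{4 \left(5 + 1\right)} \left(-2\right) 0 = \frac{1}{4} \cdot \frac{1}{6} \left(-3\right) \left(-2\right) 0 = \left(- \frac{1}{8}\right) \left(-2\right) 0 = \frac{1}{4} \cdot 0 = 0$)
$21 R + w = 21 \cdot 0 + 12 = 0 + 12 = 12$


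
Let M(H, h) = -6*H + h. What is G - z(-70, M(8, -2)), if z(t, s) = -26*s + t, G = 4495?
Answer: 3265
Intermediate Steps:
M(H, h) = h - 6*H
z(t, s) = t - 26*s
G - z(-70, M(8, -2)) = 4495 - (-70 - 26*(-2 - 6*8)) = 4495 - (-70 - 26*(-2 - 48)) = 4495 - (-70 - 26*(-50)) = 4495 - (-70 + 1300) = 4495 - 1*1230 = 4495 - 1230 = 3265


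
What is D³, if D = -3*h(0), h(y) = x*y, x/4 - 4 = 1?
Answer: 0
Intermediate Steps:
x = 20 (x = 16 + 4*1 = 16 + 4 = 20)
h(y) = 20*y
D = 0 (D = -60*0 = -3*0 = 0)
D³ = 0³ = 0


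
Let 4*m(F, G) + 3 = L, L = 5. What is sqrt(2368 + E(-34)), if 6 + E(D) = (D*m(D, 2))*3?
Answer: sqrt(2311) ≈ 48.073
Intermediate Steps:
m(F, G) = 1/2 (m(F, G) = -3/4 + (1/4)*5 = -3/4 + 5/4 = 1/2)
E(D) = -6 + 3*D/2 (E(D) = -6 + (D*(1/2))*3 = -6 + (D/2)*3 = -6 + 3*D/2)
sqrt(2368 + E(-34)) = sqrt(2368 + (-6 + (3/2)*(-34))) = sqrt(2368 + (-6 - 51)) = sqrt(2368 - 57) = sqrt(2311)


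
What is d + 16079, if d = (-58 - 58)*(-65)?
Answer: 23619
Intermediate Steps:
d = 7540 (d = -116*(-65) = 7540)
d + 16079 = 7540 + 16079 = 23619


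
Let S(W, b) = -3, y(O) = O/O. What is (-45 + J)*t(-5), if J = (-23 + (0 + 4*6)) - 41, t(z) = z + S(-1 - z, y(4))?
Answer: 680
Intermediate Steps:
y(O) = 1
t(z) = -3 + z (t(z) = z - 3 = -3 + z)
J = -40 (J = (-23 + (0 + 24)) - 41 = (-23 + 24) - 41 = 1 - 41 = -40)
(-45 + J)*t(-5) = (-45 - 40)*(-3 - 5) = -85*(-8) = 680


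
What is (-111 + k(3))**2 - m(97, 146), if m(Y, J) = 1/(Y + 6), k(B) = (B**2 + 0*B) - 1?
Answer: 1092726/103 ≈ 10609.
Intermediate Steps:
k(B) = -1 + B**2 (k(B) = (B**2 + 0) - 1 = B**2 - 1 = -1 + B**2)
m(Y, J) = 1/(6 + Y)
(-111 + k(3))**2 - m(97, 146) = (-111 + (-1 + 3**2))**2 - 1/(6 + 97) = (-111 + (-1 + 9))**2 - 1/103 = (-111 + 8)**2 - 1*1/103 = (-103)**2 - 1/103 = 10609 - 1/103 = 1092726/103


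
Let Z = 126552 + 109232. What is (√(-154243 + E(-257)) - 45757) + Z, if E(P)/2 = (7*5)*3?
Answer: 190027 + 11*I*√1273 ≈ 1.9003e+5 + 392.47*I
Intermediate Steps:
E(P) = 210 (E(P) = 2*((7*5)*3) = 2*(35*3) = 2*105 = 210)
Z = 235784
(√(-154243 + E(-257)) - 45757) + Z = (√(-154243 + 210) - 45757) + 235784 = (√(-154033) - 45757) + 235784 = (11*I*√1273 - 45757) + 235784 = (-45757 + 11*I*√1273) + 235784 = 190027 + 11*I*√1273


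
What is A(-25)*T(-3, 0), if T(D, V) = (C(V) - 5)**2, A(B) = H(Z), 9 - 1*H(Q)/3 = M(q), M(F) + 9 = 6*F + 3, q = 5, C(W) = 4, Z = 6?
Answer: -45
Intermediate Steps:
M(F) = -6 + 6*F (M(F) = -9 + (6*F + 3) = -9 + (3 + 6*F) = -6 + 6*F)
H(Q) = -45 (H(Q) = 27 - 3*(-6 + 6*5) = 27 - 3*(-6 + 30) = 27 - 3*24 = 27 - 72 = -45)
A(B) = -45
T(D, V) = 1 (T(D, V) = (4 - 5)**2 = (-1)**2 = 1)
A(-25)*T(-3, 0) = -45*1 = -45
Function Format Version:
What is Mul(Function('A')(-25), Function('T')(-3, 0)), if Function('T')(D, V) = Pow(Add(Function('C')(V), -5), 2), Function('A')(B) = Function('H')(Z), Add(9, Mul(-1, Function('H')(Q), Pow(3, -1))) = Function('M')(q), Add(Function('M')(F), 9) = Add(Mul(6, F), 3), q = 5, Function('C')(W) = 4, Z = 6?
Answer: -45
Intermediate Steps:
Function('M')(F) = Add(-6, Mul(6, F)) (Function('M')(F) = Add(-9, Add(Mul(6, F), 3)) = Add(-9, Add(3, Mul(6, F))) = Add(-6, Mul(6, F)))
Function('H')(Q) = -45 (Function('H')(Q) = Add(27, Mul(-3, Add(-6, Mul(6, 5)))) = Add(27, Mul(-3, Add(-6, 30))) = Add(27, Mul(-3, 24)) = Add(27, -72) = -45)
Function('A')(B) = -45
Function('T')(D, V) = 1 (Function('T')(D, V) = Pow(Add(4, -5), 2) = Pow(-1, 2) = 1)
Mul(Function('A')(-25), Function('T')(-3, 0)) = Mul(-45, 1) = -45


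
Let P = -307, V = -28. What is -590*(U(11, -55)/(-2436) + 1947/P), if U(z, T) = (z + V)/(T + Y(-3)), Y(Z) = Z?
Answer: 81152421725/21687708 ≈ 3741.9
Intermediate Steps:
U(z, T) = (-28 + z)/(-3 + T) (U(z, T) = (z - 28)/(T - 3) = (-28 + z)/(-3 + T))
-590*(U(11, -55)/(-2436) + 1947/P) = -590*(((-28 + 11)/(-3 - 55))/(-2436) + 1947/(-307)) = -590*((-17/(-58))*(-1/2436) + 1947*(-1/307)) = -590*(-1/58*(-17)*(-1/2436) - 1947/307) = -590*((17/58)*(-1/2436) - 1947/307) = -590*(-17/141288 - 1947/307) = -590*(-275092955/43375416) = 81152421725/21687708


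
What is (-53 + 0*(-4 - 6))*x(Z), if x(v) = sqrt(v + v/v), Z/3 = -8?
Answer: -53*I*sqrt(23) ≈ -254.18*I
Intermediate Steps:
Z = -24 (Z = 3*(-8) = -24)
x(v) = sqrt(1 + v) (x(v) = sqrt(v + 1) = sqrt(1 + v))
(-53 + 0*(-4 - 6))*x(Z) = (-53 + 0*(-4 - 6))*sqrt(1 - 24) = (-53 + 0*(-10))*sqrt(-23) = (-53 + 0)*(I*sqrt(23)) = -53*I*sqrt(23)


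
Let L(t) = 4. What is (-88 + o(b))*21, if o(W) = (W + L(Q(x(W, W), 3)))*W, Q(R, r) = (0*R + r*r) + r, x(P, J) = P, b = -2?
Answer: -1932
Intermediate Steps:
Q(R, r) = r + r² (Q(R, r) = (0 + r²) + r = r² + r = r + r²)
o(W) = W*(4 + W) (o(W) = (W + 4)*W = (4 + W)*W = W*(4 + W))
(-88 + o(b))*21 = (-88 - 2*(4 - 2))*21 = (-88 - 2*2)*21 = (-88 - 4)*21 = -92*21 = -1932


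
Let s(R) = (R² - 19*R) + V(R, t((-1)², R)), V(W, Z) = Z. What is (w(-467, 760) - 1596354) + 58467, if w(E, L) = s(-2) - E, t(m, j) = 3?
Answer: -1537375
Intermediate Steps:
s(R) = 3 + R² - 19*R (s(R) = (R² - 19*R) + 3 = 3 + R² - 19*R)
w(E, L) = 45 - E (w(E, L) = (3 + (-2)² - 19*(-2)) - E = (3 + 4 + 38) - E = 45 - E)
(w(-467, 760) - 1596354) + 58467 = ((45 - 1*(-467)) - 1596354) + 58467 = ((45 + 467) - 1596354) + 58467 = (512 - 1596354) + 58467 = -1595842 + 58467 = -1537375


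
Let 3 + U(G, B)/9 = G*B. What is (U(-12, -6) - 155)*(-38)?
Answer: -17708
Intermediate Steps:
U(G, B) = -27 + 9*B*G (U(G, B) = -27 + 9*(G*B) = -27 + 9*(B*G) = -27 + 9*B*G)
(U(-12, -6) - 155)*(-38) = ((-27 + 9*(-6)*(-12)) - 155)*(-38) = ((-27 + 648) - 155)*(-38) = (621 - 155)*(-38) = 466*(-38) = -17708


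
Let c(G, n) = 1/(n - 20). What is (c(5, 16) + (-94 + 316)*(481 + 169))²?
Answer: 333158685601/16 ≈ 2.0822e+10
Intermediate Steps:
c(G, n) = 1/(-20 + n)
(c(5, 16) + (-94 + 316)*(481 + 169))² = (1/(-20 + 16) + (-94 + 316)*(481 + 169))² = (1/(-4) + 222*650)² = (-¼ + 144300)² = (577199/4)² = 333158685601/16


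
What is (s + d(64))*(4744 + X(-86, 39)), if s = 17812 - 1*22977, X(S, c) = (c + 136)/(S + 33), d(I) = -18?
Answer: -1302265031/53 ≈ -2.4571e+7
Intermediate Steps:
X(S, c) = (136 + c)/(33 + S)
s = -5165 (s = 17812 - 22977 = -5165)
(s + d(64))*(4744 + X(-86, 39)) = (-5165 - 18)*(4744 + (136 + 39)/(33 - 86)) = -5183*(4744 + 175/(-53)) = -5183*(4744 - 1/53*175) = -5183*(4744 - 175/53) = -5183*251257/53 = -1302265031/53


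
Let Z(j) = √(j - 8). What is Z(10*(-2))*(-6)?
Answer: -12*I*√7 ≈ -31.749*I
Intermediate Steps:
Z(j) = √(-8 + j)
Z(10*(-2))*(-6) = √(-8 + 10*(-2))*(-6) = √(-8 - 20)*(-6) = √(-28)*(-6) = (2*I*√7)*(-6) = -12*I*√7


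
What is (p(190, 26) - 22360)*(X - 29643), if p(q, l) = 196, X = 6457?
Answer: 513894504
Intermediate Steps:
(p(190, 26) - 22360)*(X - 29643) = (196 - 22360)*(6457 - 29643) = -22164*(-23186) = 513894504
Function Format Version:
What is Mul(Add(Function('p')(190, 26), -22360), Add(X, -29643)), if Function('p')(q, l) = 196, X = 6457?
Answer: 513894504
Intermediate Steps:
Mul(Add(Function('p')(190, 26), -22360), Add(X, -29643)) = Mul(Add(196, -22360), Add(6457, -29643)) = Mul(-22164, -23186) = 513894504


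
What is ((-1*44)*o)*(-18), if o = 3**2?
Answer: 7128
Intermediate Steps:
o = 9
((-1*44)*o)*(-18) = (-1*44*9)*(-18) = -44*9*(-18) = -396*(-18) = 7128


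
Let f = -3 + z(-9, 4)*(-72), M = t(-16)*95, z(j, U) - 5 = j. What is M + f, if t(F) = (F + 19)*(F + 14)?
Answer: -285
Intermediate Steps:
t(F) = (14 + F)*(19 + F) (t(F) = (19 + F)*(14 + F) = (14 + F)*(19 + F))
z(j, U) = 5 + j
M = -570 (M = (266 + (-16)**2 + 33*(-16))*95 = (266 + 256 - 528)*95 = -6*95 = -570)
f = 285 (f = -3 + (5 - 9)*(-72) = -3 - 4*(-72) = -3 + 288 = 285)
M + f = -570 + 285 = -285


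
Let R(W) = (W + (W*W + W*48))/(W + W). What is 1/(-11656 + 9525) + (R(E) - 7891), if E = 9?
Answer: -16753923/2131 ≈ -7862.0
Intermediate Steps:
R(W) = (W² + 49*W)/(2*W) (R(W) = (W + (W² + 48*W))/((2*W)) = (W² + 49*W)*(1/(2*W)) = (W² + 49*W)/(2*W))
1/(-11656 + 9525) + (R(E) - 7891) = 1/(-11656 + 9525) + ((49/2 + (½)*9) - 7891) = 1/(-2131) + ((49/2 + 9/2) - 7891) = -1/2131 + (29 - 7891) = -1/2131 - 7862 = -16753923/2131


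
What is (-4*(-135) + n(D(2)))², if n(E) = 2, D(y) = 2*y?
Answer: 293764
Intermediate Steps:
(-4*(-135) + n(D(2)))² = (-4*(-135) + 2)² = (540 + 2)² = 542² = 293764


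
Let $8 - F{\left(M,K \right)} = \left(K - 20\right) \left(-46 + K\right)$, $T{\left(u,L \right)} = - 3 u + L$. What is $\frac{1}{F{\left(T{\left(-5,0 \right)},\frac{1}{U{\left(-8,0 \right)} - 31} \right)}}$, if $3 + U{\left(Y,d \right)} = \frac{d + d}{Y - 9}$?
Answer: $- \frac{1156}{1056517} \approx -0.0010942$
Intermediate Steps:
$U{\left(Y,d \right)} = -3 + \frac{2 d}{-9 + Y}$ ($U{\left(Y,d \right)} = -3 + \frac{d + d}{Y - 9} = -3 + \frac{2 d}{-9 + Y}$)
$T{\left(u,L \right)} = L - 3 u$
$F{\left(M,K \right)} = 8 - \left(-46 + K\right) \left(-20 + K\right)$ ($F{\left(M,K \right)} = 8 - \left(K - 20\right) \left(-46 + K\right) = 8 - \left(-20 + K\right) \left(-46 + K\right) = 8 - \left(-46 + K\right) \left(-20 + K\right)$)
$\frac{1}{F{\left(T{\left(-5,0 \right)},\frac{1}{U{\left(-8,0 \right)} - 31} \right)}} = \frac{1}{-912 - \left(\frac{1}{\frac{27 - -24 + 2 \cdot 0}{-9 - 8} - 31}\right)^{2} + \frac{66}{\frac{27 - -24 + 2 \cdot 0}{-9 - 8} - 31}} = \frac{1}{-912 - \left(\frac{1}{\frac{27 + 24 + 0}{-17} - 31}\right)^{2} + \frac{66}{\frac{27 + 24 + 0}{-17} - 31}} = \frac{1}{-912 - \left(\frac{1}{\left(- \frac{1}{17}\right) 51 - 31}\right)^{2} + \frac{66}{\left(- \frac{1}{17}\right) 51 - 31}} = \frac{1}{-912 - \left(\frac{1}{-3 - 31}\right)^{2} + \frac{66}{-3 - 31}} = \frac{1}{-912 - \left(\frac{1}{-34}\right)^{2} + \frac{66}{-34}} = \frac{1}{-912 - \left(- \frac{1}{34}\right)^{2} + 66 \left(- \frac{1}{34}\right)} = \frac{1}{-912 - \frac{1}{1156} - \frac{33}{17}} = \frac{1}{- \frac{1056517}{1156}} = - \frac{1156}{1056517}$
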